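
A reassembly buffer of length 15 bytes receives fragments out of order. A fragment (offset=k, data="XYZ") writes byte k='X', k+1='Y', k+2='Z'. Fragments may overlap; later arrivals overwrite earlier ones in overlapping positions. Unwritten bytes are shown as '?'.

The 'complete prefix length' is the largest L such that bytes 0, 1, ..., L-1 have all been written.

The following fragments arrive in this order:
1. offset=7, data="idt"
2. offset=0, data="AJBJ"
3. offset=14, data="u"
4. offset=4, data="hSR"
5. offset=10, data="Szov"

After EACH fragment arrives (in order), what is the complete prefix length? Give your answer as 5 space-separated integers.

Fragment 1: offset=7 data="idt" -> buffer=???????idt????? -> prefix_len=0
Fragment 2: offset=0 data="AJBJ" -> buffer=AJBJ???idt????? -> prefix_len=4
Fragment 3: offset=14 data="u" -> buffer=AJBJ???idt????u -> prefix_len=4
Fragment 4: offset=4 data="hSR" -> buffer=AJBJhSRidt????u -> prefix_len=10
Fragment 5: offset=10 data="Szov" -> buffer=AJBJhSRidtSzovu -> prefix_len=15

Answer: 0 4 4 10 15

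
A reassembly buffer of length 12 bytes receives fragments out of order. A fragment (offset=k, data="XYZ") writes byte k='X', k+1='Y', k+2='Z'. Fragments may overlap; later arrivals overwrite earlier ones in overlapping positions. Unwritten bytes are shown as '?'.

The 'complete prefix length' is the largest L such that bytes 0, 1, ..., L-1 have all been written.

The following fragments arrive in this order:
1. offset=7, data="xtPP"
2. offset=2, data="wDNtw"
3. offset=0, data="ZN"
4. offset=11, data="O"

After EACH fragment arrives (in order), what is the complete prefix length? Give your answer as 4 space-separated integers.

Fragment 1: offset=7 data="xtPP" -> buffer=???????xtPP? -> prefix_len=0
Fragment 2: offset=2 data="wDNtw" -> buffer=??wDNtwxtPP? -> prefix_len=0
Fragment 3: offset=0 data="ZN" -> buffer=ZNwDNtwxtPP? -> prefix_len=11
Fragment 4: offset=11 data="O" -> buffer=ZNwDNtwxtPPO -> prefix_len=12

Answer: 0 0 11 12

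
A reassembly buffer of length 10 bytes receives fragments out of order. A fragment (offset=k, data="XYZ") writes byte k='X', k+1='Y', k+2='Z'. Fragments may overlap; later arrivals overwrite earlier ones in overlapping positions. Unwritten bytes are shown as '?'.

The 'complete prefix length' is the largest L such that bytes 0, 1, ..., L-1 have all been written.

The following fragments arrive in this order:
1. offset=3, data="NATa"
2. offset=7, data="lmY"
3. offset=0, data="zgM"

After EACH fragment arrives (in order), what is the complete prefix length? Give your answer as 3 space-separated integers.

Fragment 1: offset=3 data="NATa" -> buffer=???NATa??? -> prefix_len=0
Fragment 2: offset=7 data="lmY" -> buffer=???NATalmY -> prefix_len=0
Fragment 3: offset=0 data="zgM" -> buffer=zgMNATalmY -> prefix_len=10

Answer: 0 0 10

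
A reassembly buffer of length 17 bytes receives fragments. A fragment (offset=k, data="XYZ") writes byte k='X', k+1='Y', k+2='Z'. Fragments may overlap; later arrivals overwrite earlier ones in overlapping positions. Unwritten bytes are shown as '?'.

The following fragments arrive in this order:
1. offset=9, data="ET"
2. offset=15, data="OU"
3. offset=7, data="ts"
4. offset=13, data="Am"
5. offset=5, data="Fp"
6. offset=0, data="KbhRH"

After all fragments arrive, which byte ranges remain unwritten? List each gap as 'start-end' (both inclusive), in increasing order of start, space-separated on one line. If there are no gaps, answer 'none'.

Fragment 1: offset=9 len=2
Fragment 2: offset=15 len=2
Fragment 3: offset=7 len=2
Fragment 4: offset=13 len=2
Fragment 5: offset=5 len=2
Fragment 6: offset=0 len=5
Gaps: 11-12

Answer: 11-12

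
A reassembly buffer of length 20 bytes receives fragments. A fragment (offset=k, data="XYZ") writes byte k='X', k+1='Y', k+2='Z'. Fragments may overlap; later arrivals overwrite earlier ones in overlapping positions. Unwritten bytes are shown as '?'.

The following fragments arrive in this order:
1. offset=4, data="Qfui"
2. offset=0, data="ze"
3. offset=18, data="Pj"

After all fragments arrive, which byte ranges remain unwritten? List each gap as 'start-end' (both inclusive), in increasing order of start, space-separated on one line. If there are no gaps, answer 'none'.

Fragment 1: offset=4 len=4
Fragment 2: offset=0 len=2
Fragment 3: offset=18 len=2
Gaps: 2-3 8-17

Answer: 2-3 8-17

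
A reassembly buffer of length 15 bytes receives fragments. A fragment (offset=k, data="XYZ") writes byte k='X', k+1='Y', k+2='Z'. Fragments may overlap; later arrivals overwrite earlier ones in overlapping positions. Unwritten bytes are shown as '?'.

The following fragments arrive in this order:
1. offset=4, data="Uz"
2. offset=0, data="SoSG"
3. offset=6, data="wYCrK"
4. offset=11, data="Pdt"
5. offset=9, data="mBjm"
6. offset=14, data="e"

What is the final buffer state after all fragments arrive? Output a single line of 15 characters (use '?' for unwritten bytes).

Fragment 1: offset=4 data="Uz" -> buffer=????Uz?????????
Fragment 2: offset=0 data="SoSG" -> buffer=SoSGUz?????????
Fragment 3: offset=6 data="wYCrK" -> buffer=SoSGUzwYCrK????
Fragment 4: offset=11 data="Pdt" -> buffer=SoSGUzwYCrKPdt?
Fragment 5: offset=9 data="mBjm" -> buffer=SoSGUzwYCmBjmt?
Fragment 6: offset=14 data="e" -> buffer=SoSGUzwYCmBjmte

Answer: SoSGUzwYCmBjmte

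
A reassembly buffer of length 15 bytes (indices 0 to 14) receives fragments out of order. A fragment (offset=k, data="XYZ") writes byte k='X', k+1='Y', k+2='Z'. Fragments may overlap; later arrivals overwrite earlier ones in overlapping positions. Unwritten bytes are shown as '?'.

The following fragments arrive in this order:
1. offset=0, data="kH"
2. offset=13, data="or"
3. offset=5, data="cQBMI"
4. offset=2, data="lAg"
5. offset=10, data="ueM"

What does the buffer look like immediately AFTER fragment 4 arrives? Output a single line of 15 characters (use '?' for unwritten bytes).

Fragment 1: offset=0 data="kH" -> buffer=kH?????????????
Fragment 2: offset=13 data="or" -> buffer=kH???????????or
Fragment 3: offset=5 data="cQBMI" -> buffer=kH???cQBMI???or
Fragment 4: offset=2 data="lAg" -> buffer=kHlAgcQBMI???or

Answer: kHlAgcQBMI???or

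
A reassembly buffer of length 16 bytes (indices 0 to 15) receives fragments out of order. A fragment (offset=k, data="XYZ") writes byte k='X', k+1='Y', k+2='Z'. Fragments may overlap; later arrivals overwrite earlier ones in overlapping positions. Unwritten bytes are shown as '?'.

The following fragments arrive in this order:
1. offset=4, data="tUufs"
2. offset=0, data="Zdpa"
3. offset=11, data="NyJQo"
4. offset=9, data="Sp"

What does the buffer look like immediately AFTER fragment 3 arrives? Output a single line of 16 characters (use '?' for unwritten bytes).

Fragment 1: offset=4 data="tUufs" -> buffer=????tUufs???????
Fragment 2: offset=0 data="Zdpa" -> buffer=ZdpatUufs???????
Fragment 3: offset=11 data="NyJQo" -> buffer=ZdpatUufs??NyJQo

Answer: ZdpatUufs??NyJQo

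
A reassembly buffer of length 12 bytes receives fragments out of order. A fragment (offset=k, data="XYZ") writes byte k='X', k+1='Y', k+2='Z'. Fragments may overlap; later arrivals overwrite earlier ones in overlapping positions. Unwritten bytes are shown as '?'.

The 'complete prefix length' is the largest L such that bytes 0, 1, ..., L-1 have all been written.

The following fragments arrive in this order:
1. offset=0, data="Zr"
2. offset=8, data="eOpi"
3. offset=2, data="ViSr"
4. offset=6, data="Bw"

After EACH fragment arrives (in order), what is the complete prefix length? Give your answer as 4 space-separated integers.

Fragment 1: offset=0 data="Zr" -> buffer=Zr?????????? -> prefix_len=2
Fragment 2: offset=8 data="eOpi" -> buffer=Zr??????eOpi -> prefix_len=2
Fragment 3: offset=2 data="ViSr" -> buffer=ZrViSr??eOpi -> prefix_len=6
Fragment 4: offset=6 data="Bw" -> buffer=ZrViSrBweOpi -> prefix_len=12

Answer: 2 2 6 12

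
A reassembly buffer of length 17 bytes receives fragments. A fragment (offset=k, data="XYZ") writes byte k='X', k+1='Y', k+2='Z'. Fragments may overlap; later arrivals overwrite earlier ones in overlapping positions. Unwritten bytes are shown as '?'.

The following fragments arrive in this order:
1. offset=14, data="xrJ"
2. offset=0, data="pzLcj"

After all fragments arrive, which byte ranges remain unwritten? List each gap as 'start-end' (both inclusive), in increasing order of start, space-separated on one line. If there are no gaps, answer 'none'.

Answer: 5-13

Derivation:
Fragment 1: offset=14 len=3
Fragment 2: offset=0 len=5
Gaps: 5-13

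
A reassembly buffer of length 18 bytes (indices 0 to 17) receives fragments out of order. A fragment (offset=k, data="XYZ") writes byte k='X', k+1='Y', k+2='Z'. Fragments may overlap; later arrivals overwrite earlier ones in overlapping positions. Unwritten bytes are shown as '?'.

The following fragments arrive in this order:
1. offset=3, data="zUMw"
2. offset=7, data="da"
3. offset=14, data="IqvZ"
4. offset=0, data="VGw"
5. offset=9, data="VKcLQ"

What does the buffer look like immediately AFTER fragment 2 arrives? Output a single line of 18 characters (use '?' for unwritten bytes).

Answer: ???zUMwda?????????

Derivation:
Fragment 1: offset=3 data="zUMw" -> buffer=???zUMw???????????
Fragment 2: offset=7 data="da" -> buffer=???zUMwda?????????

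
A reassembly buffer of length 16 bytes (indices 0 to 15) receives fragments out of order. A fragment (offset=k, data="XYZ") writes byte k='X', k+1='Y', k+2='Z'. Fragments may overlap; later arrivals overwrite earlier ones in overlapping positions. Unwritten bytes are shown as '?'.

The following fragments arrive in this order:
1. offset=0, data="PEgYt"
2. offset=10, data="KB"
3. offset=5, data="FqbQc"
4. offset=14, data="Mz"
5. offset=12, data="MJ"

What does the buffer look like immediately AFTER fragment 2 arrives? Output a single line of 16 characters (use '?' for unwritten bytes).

Answer: PEgYt?????KB????

Derivation:
Fragment 1: offset=0 data="PEgYt" -> buffer=PEgYt???????????
Fragment 2: offset=10 data="KB" -> buffer=PEgYt?????KB????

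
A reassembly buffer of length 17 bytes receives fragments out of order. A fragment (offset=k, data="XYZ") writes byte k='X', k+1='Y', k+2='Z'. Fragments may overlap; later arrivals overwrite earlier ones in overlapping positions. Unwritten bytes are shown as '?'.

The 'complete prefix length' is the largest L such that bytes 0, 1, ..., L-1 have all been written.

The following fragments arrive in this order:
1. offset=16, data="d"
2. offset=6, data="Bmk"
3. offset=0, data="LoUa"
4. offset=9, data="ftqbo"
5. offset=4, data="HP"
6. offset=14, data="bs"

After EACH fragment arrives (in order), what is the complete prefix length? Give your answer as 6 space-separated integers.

Answer: 0 0 4 4 14 17

Derivation:
Fragment 1: offset=16 data="d" -> buffer=????????????????d -> prefix_len=0
Fragment 2: offset=6 data="Bmk" -> buffer=??????Bmk???????d -> prefix_len=0
Fragment 3: offset=0 data="LoUa" -> buffer=LoUa??Bmk???????d -> prefix_len=4
Fragment 4: offset=9 data="ftqbo" -> buffer=LoUa??Bmkftqbo??d -> prefix_len=4
Fragment 5: offset=4 data="HP" -> buffer=LoUaHPBmkftqbo??d -> prefix_len=14
Fragment 6: offset=14 data="bs" -> buffer=LoUaHPBmkftqbobsd -> prefix_len=17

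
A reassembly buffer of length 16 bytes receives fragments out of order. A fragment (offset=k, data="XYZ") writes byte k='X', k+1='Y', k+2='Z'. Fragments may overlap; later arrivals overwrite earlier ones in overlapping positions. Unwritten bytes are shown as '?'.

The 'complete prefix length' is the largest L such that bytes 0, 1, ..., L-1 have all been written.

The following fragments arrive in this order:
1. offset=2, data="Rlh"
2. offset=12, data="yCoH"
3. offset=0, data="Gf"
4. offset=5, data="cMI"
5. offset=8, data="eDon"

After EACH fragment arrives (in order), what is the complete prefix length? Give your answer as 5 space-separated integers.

Answer: 0 0 5 8 16

Derivation:
Fragment 1: offset=2 data="Rlh" -> buffer=??Rlh??????????? -> prefix_len=0
Fragment 2: offset=12 data="yCoH" -> buffer=??Rlh???????yCoH -> prefix_len=0
Fragment 3: offset=0 data="Gf" -> buffer=GfRlh???????yCoH -> prefix_len=5
Fragment 4: offset=5 data="cMI" -> buffer=GfRlhcMI????yCoH -> prefix_len=8
Fragment 5: offset=8 data="eDon" -> buffer=GfRlhcMIeDonyCoH -> prefix_len=16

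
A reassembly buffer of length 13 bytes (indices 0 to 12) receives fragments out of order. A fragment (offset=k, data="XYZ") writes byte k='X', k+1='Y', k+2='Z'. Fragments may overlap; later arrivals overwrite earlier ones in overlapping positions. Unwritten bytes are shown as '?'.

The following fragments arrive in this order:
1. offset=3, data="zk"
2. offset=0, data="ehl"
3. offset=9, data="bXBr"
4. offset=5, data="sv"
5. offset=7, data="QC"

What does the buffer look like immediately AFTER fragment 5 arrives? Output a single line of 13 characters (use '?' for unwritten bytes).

Fragment 1: offset=3 data="zk" -> buffer=???zk????????
Fragment 2: offset=0 data="ehl" -> buffer=ehlzk????????
Fragment 3: offset=9 data="bXBr" -> buffer=ehlzk????bXBr
Fragment 4: offset=5 data="sv" -> buffer=ehlzksv??bXBr
Fragment 5: offset=7 data="QC" -> buffer=ehlzksvQCbXBr

Answer: ehlzksvQCbXBr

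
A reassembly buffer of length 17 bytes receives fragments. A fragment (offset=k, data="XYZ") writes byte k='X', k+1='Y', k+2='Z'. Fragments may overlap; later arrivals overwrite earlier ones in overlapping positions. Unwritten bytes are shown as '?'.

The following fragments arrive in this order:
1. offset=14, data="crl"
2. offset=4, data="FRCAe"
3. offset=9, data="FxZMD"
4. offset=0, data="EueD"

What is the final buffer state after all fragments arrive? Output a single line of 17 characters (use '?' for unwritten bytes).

Answer: EueDFRCAeFxZMDcrl

Derivation:
Fragment 1: offset=14 data="crl" -> buffer=??????????????crl
Fragment 2: offset=4 data="FRCAe" -> buffer=????FRCAe?????crl
Fragment 3: offset=9 data="FxZMD" -> buffer=????FRCAeFxZMDcrl
Fragment 4: offset=0 data="EueD" -> buffer=EueDFRCAeFxZMDcrl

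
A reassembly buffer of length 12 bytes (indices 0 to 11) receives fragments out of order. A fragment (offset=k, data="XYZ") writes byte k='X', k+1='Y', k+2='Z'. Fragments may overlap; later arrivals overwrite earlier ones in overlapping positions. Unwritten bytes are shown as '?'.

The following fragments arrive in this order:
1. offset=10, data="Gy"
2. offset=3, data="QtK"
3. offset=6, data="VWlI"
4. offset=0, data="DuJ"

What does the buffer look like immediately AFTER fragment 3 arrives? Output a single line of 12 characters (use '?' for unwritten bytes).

Fragment 1: offset=10 data="Gy" -> buffer=??????????Gy
Fragment 2: offset=3 data="QtK" -> buffer=???QtK????Gy
Fragment 3: offset=6 data="VWlI" -> buffer=???QtKVWlIGy

Answer: ???QtKVWlIGy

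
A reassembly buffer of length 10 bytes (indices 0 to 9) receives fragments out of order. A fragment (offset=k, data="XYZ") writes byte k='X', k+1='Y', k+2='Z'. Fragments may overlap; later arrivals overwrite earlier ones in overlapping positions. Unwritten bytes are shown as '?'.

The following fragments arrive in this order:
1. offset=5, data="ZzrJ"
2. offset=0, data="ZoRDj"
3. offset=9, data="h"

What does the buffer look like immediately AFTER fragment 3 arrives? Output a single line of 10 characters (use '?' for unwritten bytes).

Fragment 1: offset=5 data="ZzrJ" -> buffer=?????ZzrJ?
Fragment 2: offset=0 data="ZoRDj" -> buffer=ZoRDjZzrJ?
Fragment 3: offset=9 data="h" -> buffer=ZoRDjZzrJh

Answer: ZoRDjZzrJh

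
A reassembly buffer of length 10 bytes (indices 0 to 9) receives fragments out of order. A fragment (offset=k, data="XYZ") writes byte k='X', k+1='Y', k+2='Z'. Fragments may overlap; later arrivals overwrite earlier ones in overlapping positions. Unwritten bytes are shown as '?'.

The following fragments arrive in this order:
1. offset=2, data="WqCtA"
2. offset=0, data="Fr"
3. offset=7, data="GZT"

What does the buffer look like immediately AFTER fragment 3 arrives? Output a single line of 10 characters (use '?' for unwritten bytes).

Answer: FrWqCtAGZT

Derivation:
Fragment 1: offset=2 data="WqCtA" -> buffer=??WqCtA???
Fragment 2: offset=0 data="Fr" -> buffer=FrWqCtA???
Fragment 3: offset=7 data="GZT" -> buffer=FrWqCtAGZT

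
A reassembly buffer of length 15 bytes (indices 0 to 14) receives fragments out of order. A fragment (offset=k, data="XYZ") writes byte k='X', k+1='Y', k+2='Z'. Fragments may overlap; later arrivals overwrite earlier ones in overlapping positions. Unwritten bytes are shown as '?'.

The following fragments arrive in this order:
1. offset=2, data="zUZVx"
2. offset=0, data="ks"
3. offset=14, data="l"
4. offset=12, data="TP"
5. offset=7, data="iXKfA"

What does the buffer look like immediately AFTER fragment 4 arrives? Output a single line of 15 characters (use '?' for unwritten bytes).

Fragment 1: offset=2 data="zUZVx" -> buffer=??zUZVx????????
Fragment 2: offset=0 data="ks" -> buffer=kszUZVx????????
Fragment 3: offset=14 data="l" -> buffer=kszUZVx???????l
Fragment 4: offset=12 data="TP" -> buffer=kszUZVx?????TPl

Answer: kszUZVx?????TPl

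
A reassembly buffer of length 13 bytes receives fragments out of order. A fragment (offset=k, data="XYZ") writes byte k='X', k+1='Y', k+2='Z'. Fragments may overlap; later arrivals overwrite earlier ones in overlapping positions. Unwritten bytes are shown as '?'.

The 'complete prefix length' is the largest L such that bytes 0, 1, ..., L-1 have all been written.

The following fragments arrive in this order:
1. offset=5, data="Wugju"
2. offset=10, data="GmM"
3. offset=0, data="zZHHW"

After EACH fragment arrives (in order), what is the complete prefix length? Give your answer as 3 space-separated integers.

Answer: 0 0 13

Derivation:
Fragment 1: offset=5 data="Wugju" -> buffer=?????Wugju??? -> prefix_len=0
Fragment 2: offset=10 data="GmM" -> buffer=?????WugjuGmM -> prefix_len=0
Fragment 3: offset=0 data="zZHHW" -> buffer=zZHHWWugjuGmM -> prefix_len=13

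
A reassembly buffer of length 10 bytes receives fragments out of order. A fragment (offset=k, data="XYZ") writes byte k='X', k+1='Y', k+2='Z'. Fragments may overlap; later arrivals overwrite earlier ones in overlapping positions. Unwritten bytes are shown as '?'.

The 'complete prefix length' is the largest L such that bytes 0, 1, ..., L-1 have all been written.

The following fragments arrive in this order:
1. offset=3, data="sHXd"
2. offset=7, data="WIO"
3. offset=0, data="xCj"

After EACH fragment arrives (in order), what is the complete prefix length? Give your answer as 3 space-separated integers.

Answer: 0 0 10

Derivation:
Fragment 1: offset=3 data="sHXd" -> buffer=???sHXd??? -> prefix_len=0
Fragment 2: offset=7 data="WIO" -> buffer=???sHXdWIO -> prefix_len=0
Fragment 3: offset=0 data="xCj" -> buffer=xCjsHXdWIO -> prefix_len=10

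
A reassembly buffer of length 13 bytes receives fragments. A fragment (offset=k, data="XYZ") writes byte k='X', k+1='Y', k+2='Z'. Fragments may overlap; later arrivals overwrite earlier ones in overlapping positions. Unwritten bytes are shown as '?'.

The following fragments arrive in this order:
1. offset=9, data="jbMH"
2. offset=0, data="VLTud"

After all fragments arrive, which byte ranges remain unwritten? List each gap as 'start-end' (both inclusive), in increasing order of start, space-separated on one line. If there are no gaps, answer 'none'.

Fragment 1: offset=9 len=4
Fragment 2: offset=0 len=5
Gaps: 5-8

Answer: 5-8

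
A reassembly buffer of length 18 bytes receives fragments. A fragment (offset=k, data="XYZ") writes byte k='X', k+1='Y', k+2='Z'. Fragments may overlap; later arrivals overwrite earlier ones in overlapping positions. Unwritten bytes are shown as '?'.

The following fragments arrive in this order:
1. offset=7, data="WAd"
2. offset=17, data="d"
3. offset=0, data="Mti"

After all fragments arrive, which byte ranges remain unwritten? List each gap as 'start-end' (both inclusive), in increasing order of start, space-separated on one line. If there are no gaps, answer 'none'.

Answer: 3-6 10-16

Derivation:
Fragment 1: offset=7 len=3
Fragment 2: offset=17 len=1
Fragment 3: offset=0 len=3
Gaps: 3-6 10-16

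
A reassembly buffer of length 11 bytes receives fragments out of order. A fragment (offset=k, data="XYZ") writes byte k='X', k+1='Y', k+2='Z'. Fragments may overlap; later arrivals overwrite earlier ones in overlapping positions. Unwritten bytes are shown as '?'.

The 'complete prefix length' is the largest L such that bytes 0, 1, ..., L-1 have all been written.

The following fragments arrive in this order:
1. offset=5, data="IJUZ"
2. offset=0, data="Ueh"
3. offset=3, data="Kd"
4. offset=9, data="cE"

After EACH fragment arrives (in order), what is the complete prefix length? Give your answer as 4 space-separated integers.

Fragment 1: offset=5 data="IJUZ" -> buffer=?????IJUZ?? -> prefix_len=0
Fragment 2: offset=0 data="Ueh" -> buffer=Ueh??IJUZ?? -> prefix_len=3
Fragment 3: offset=3 data="Kd" -> buffer=UehKdIJUZ?? -> prefix_len=9
Fragment 4: offset=9 data="cE" -> buffer=UehKdIJUZcE -> prefix_len=11

Answer: 0 3 9 11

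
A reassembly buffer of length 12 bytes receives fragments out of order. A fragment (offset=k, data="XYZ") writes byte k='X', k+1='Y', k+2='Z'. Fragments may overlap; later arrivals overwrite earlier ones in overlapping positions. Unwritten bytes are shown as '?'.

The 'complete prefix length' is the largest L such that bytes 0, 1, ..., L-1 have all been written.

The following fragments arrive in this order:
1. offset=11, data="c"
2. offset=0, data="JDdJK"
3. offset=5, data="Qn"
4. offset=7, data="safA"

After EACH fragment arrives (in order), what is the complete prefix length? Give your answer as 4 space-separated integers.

Fragment 1: offset=11 data="c" -> buffer=???????????c -> prefix_len=0
Fragment 2: offset=0 data="JDdJK" -> buffer=JDdJK??????c -> prefix_len=5
Fragment 3: offset=5 data="Qn" -> buffer=JDdJKQn????c -> prefix_len=7
Fragment 4: offset=7 data="safA" -> buffer=JDdJKQnsafAc -> prefix_len=12

Answer: 0 5 7 12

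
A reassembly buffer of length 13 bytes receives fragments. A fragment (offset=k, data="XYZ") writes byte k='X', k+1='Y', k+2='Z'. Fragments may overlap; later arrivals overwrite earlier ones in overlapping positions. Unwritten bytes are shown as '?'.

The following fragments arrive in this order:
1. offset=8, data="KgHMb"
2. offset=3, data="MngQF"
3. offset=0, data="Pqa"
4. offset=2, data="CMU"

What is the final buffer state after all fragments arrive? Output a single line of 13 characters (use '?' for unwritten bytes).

Answer: PqCMUgQFKgHMb

Derivation:
Fragment 1: offset=8 data="KgHMb" -> buffer=????????KgHMb
Fragment 2: offset=3 data="MngQF" -> buffer=???MngQFKgHMb
Fragment 3: offset=0 data="Pqa" -> buffer=PqaMngQFKgHMb
Fragment 4: offset=2 data="CMU" -> buffer=PqCMUgQFKgHMb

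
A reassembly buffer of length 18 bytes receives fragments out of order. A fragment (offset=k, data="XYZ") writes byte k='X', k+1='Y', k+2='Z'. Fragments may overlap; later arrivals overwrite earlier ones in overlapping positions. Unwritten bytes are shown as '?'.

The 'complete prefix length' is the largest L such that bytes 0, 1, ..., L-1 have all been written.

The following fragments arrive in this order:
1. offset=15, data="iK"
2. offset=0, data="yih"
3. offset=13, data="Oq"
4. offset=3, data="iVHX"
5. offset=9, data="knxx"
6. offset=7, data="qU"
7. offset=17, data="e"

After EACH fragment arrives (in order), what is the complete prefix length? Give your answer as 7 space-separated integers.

Answer: 0 3 3 7 7 17 18

Derivation:
Fragment 1: offset=15 data="iK" -> buffer=???????????????iK? -> prefix_len=0
Fragment 2: offset=0 data="yih" -> buffer=yih????????????iK? -> prefix_len=3
Fragment 3: offset=13 data="Oq" -> buffer=yih??????????OqiK? -> prefix_len=3
Fragment 4: offset=3 data="iVHX" -> buffer=yihiVHX??????OqiK? -> prefix_len=7
Fragment 5: offset=9 data="knxx" -> buffer=yihiVHX??knxxOqiK? -> prefix_len=7
Fragment 6: offset=7 data="qU" -> buffer=yihiVHXqUknxxOqiK? -> prefix_len=17
Fragment 7: offset=17 data="e" -> buffer=yihiVHXqUknxxOqiKe -> prefix_len=18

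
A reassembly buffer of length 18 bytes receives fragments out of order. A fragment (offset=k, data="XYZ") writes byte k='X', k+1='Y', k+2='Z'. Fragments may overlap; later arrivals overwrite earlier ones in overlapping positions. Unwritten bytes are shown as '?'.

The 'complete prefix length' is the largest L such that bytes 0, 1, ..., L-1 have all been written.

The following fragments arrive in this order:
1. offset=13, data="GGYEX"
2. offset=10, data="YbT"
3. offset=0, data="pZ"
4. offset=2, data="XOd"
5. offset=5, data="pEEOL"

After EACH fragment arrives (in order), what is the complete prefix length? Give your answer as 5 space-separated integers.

Fragment 1: offset=13 data="GGYEX" -> buffer=?????????????GGYEX -> prefix_len=0
Fragment 2: offset=10 data="YbT" -> buffer=??????????YbTGGYEX -> prefix_len=0
Fragment 3: offset=0 data="pZ" -> buffer=pZ????????YbTGGYEX -> prefix_len=2
Fragment 4: offset=2 data="XOd" -> buffer=pZXOd?????YbTGGYEX -> prefix_len=5
Fragment 5: offset=5 data="pEEOL" -> buffer=pZXOdpEEOLYbTGGYEX -> prefix_len=18

Answer: 0 0 2 5 18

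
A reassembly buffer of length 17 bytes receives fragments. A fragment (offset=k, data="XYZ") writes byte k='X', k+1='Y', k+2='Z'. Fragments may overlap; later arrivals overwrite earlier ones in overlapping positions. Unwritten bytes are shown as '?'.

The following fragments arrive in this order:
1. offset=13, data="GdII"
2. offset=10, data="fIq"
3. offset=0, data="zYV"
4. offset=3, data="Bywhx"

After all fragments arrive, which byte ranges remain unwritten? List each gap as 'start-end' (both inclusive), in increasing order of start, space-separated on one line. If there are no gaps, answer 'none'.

Fragment 1: offset=13 len=4
Fragment 2: offset=10 len=3
Fragment 3: offset=0 len=3
Fragment 4: offset=3 len=5
Gaps: 8-9

Answer: 8-9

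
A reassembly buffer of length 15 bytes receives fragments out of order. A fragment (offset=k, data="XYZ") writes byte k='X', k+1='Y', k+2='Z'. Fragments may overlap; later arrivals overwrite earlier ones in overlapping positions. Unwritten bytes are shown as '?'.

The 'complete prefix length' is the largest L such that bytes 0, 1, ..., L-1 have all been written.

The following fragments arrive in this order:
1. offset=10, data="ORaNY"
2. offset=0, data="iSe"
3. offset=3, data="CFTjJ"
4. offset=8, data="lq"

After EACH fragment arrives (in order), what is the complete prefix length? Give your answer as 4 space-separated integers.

Fragment 1: offset=10 data="ORaNY" -> buffer=??????????ORaNY -> prefix_len=0
Fragment 2: offset=0 data="iSe" -> buffer=iSe???????ORaNY -> prefix_len=3
Fragment 3: offset=3 data="CFTjJ" -> buffer=iSeCFTjJ??ORaNY -> prefix_len=8
Fragment 4: offset=8 data="lq" -> buffer=iSeCFTjJlqORaNY -> prefix_len=15

Answer: 0 3 8 15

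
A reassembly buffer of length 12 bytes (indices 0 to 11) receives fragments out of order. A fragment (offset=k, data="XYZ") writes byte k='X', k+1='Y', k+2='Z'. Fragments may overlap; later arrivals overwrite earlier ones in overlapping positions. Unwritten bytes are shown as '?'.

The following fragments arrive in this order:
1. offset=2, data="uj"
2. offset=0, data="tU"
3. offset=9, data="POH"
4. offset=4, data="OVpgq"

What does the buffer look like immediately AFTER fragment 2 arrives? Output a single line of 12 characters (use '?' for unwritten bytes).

Answer: tUuj????????

Derivation:
Fragment 1: offset=2 data="uj" -> buffer=??uj????????
Fragment 2: offset=0 data="tU" -> buffer=tUuj????????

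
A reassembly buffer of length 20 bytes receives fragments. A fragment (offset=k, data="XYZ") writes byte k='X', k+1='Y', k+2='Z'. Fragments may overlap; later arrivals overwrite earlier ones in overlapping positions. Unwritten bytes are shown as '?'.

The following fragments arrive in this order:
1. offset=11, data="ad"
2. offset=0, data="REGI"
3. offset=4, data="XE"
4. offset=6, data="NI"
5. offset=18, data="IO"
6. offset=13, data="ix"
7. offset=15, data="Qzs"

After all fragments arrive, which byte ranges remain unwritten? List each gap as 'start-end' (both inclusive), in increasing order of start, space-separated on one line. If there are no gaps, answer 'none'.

Fragment 1: offset=11 len=2
Fragment 2: offset=0 len=4
Fragment 3: offset=4 len=2
Fragment 4: offset=6 len=2
Fragment 5: offset=18 len=2
Fragment 6: offset=13 len=2
Fragment 7: offset=15 len=3
Gaps: 8-10

Answer: 8-10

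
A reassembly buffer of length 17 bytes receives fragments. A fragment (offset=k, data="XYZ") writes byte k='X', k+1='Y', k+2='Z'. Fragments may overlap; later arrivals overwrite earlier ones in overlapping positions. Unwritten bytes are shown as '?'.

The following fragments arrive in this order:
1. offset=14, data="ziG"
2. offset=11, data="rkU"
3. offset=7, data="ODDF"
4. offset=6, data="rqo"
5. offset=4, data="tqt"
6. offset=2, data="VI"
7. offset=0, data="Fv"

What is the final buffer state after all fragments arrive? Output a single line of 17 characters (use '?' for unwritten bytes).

Fragment 1: offset=14 data="ziG" -> buffer=??????????????ziG
Fragment 2: offset=11 data="rkU" -> buffer=???????????rkUziG
Fragment 3: offset=7 data="ODDF" -> buffer=???????ODDFrkUziG
Fragment 4: offset=6 data="rqo" -> buffer=??????rqoDFrkUziG
Fragment 5: offset=4 data="tqt" -> buffer=????tqtqoDFrkUziG
Fragment 6: offset=2 data="VI" -> buffer=??VItqtqoDFrkUziG
Fragment 7: offset=0 data="Fv" -> buffer=FvVItqtqoDFrkUziG

Answer: FvVItqtqoDFrkUziG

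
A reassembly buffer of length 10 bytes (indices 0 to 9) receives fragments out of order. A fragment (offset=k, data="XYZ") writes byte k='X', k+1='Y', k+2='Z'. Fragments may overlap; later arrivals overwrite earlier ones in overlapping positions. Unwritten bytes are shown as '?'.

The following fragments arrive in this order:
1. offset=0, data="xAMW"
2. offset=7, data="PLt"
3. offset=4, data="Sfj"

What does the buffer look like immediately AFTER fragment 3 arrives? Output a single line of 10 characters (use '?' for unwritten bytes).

Fragment 1: offset=0 data="xAMW" -> buffer=xAMW??????
Fragment 2: offset=7 data="PLt" -> buffer=xAMW???PLt
Fragment 3: offset=4 data="Sfj" -> buffer=xAMWSfjPLt

Answer: xAMWSfjPLt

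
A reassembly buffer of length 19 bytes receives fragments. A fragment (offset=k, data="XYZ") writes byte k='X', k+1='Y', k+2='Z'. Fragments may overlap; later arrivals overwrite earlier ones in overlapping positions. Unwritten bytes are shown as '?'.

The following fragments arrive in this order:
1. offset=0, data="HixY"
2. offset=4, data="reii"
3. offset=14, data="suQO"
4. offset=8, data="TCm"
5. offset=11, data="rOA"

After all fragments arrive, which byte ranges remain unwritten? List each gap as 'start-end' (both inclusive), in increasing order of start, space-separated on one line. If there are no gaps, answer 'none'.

Answer: 18-18

Derivation:
Fragment 1: offset=0 len=4
Fragment 2: offset=4 len=4
Fragment 3: offset=14 len=4
Fragment 4: offset=8 len=3
Fragment 5: offset=11 len=3
Gaps: 18-18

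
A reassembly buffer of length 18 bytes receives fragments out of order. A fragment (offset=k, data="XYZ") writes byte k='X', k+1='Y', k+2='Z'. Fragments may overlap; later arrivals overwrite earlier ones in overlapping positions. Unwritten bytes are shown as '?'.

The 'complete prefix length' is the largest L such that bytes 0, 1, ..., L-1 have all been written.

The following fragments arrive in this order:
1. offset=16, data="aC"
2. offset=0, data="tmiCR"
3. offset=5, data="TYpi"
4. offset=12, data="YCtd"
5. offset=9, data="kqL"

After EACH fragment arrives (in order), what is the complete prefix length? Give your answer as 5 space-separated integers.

Fragment 1: offset=16 data="aC" -> buffer=????????????????aC -> prefix_len=0
Fragment 2: offset=0 data="tmiCR" -> buffer=tmiCR???????????aC -> prefix_len=5
Fragment 3: offset=5 data="TYpi" -> buffer=tmiCRTYpi???????aC -> prefix_len=9
Fragment 4: offset=12 data="YCtd" -> buffer=tmiCRTYpi???YCtdaC -> prefix_len=9
Fragment 5: offset=9 data="kqL" -> buffer=tmiCRTYpikqLYCtdaC -> prefix_len=18

Answer: 0 5 9 9 18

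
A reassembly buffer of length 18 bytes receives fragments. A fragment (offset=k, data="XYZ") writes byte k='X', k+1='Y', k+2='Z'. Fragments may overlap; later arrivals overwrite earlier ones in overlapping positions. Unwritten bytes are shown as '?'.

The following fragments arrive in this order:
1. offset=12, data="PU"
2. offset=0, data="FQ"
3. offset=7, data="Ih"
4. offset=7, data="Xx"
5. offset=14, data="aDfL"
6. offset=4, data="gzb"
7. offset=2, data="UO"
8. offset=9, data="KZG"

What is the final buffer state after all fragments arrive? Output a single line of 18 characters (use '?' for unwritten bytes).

Answer: FQUOgzbXxKZGPUaDfL

Derivation:
Fragment 1: offset=12 data="PU" -> buffer=????????????PU????
Fragment 2: offset=0 data="FQ" -> buffer=FQ??????????PU????
Fragment 3: offset=7 data="Ih" -> buffer=FQ?????Ih???PU????
Fragment 4: offset=7 data="Xx" -> buffer=FQ?????Xx???PU????
Fragment 5: offset=14 data="aDfL" -> buffer=FQ?????Xx???PUaDfL
Fragment 6: offset=4 data="gzb" -> buffer=FQ??gzbXx???PUaDfL
Fragment 7: offset=2 data="UO" -> buffer=FQUOgzbXx???PUaDfL
Fragment 8: offset=9 data="KZG" -> buffer=FQUOgzbXxKZGPUaDfL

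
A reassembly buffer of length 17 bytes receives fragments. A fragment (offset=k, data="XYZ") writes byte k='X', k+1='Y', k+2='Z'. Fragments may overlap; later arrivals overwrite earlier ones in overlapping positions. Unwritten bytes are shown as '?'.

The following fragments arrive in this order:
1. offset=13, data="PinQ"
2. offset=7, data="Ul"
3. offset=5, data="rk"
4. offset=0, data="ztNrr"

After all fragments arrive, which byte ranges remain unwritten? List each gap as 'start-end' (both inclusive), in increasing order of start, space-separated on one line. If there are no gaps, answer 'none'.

Fragment 1: offset=13 len=4
Fragment 2: offset=7 len=2
Fragment 3: offset=5 len=2
Fragment 4: offset=0 len=5
Gaps: 9-12

Answer: 9-12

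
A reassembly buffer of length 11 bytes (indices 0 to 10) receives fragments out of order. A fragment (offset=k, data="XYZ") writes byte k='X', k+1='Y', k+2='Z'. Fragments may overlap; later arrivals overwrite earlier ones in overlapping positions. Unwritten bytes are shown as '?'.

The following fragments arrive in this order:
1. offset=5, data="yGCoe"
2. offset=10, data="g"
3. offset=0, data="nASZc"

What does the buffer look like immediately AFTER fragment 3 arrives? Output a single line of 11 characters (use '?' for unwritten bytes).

Fragment 1: offset=5 data="yGCoe" -> buffer=?????yGCoe?
Fragment 2: offset=10 data="g" -> buffer=?????yGCoeg
Fragment 3: offset=0 data="nASZc" -> buffer=nASZcyGCoeg

Answer: nASZcyGCoeg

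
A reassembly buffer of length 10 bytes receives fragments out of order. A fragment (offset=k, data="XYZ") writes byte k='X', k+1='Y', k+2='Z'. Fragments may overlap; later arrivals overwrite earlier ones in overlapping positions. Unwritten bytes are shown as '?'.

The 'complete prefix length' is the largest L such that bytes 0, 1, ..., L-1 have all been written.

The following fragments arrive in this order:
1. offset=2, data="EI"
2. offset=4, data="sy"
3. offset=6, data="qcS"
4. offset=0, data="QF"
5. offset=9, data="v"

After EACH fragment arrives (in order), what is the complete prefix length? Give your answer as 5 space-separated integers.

Fragment 1: offset=2 data="EI" -> buffer=??EI?????? -> prefix_len=0
Fragment 2: offset=4 data="sy" -> buffer=??EIsy???? -> prefix_len=0
Fragment 3: offset=6 data="qcS" -> buffer=??EIsyqcS? -> prefix_len=0
Fragment 4: offset=0 data="QF" -> buffer=QFEIsyqcS? -> prefix_len=9
Fragment 5: offset=9 data="v" -> buffer=QFEIsyqcSv -> prefix_len=10

Answer: 0 0 0 9 10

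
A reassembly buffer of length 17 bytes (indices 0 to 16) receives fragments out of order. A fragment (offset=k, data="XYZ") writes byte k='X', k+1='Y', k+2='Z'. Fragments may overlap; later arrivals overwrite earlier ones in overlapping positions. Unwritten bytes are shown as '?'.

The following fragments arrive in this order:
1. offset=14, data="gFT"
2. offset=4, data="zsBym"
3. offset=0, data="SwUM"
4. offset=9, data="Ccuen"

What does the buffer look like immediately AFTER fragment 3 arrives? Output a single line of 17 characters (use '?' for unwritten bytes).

Fragment 1: offset=14 data="gFT" -> buffer=??????????????gFT
Fragment 2: offset=4 data="zsBym" -> buffer=????zsBym?????gFT
Fragment 3: offset=0 data="SwUM" -> buffer=SwUMzsBym?????gFT

Answer: SwUMzsBym?????gFT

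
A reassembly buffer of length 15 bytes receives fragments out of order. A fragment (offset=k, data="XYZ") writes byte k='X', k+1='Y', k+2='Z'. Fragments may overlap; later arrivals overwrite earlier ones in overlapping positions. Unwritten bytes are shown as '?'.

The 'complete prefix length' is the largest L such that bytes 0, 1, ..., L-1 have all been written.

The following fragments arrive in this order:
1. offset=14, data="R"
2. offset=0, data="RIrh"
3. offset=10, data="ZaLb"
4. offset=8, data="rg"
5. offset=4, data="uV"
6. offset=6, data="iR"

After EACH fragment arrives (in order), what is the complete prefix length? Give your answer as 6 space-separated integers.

Answer: 0 4 4 4 6 15

Derivation:
Fragment 1: offset=14 data="R" -> buffer=??????????????R -> prefix_len=0
Fragment 2: offset=0 data="RIrh" -> buffer=RIrh??????????R -> prefix_len=4
Fragment 3: offset=10 data="ZaLb" -> buffer=RIrh??????ZaLbR -> prefix_len=4
Fragment 4: offset=8 data="rg" -> buffer=RIrh????rgZaLbR -> prefix_len=4
Fragment 5: offset=4 data="uV" -> buffer=RIrhuV??rgZaLbR -> prefix_len=6
Fragment 6: offset=6 data="iR" -> buffer=RIrhuViRrgZaLbR -> prefix_len=15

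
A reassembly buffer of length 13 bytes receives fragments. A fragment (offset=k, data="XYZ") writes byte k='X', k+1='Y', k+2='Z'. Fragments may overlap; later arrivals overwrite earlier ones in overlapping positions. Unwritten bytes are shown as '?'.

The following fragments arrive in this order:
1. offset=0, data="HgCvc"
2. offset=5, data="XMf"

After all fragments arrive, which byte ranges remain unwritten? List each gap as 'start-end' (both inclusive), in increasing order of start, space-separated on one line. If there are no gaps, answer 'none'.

Answer: 8-12

Derivation:
Fragment 1: offset=0 len=5
Fragment 2: offset=5 len=3
Gaps: 8-12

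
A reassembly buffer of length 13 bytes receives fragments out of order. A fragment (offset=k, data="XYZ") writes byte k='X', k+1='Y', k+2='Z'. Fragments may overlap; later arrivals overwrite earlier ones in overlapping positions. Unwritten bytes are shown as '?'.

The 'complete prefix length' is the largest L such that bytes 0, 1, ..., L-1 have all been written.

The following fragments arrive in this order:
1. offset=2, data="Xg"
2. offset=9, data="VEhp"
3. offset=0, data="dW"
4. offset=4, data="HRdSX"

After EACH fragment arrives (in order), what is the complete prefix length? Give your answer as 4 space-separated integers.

Answer: 0 0 4 13

Derivation:
Fragment 1: offset=2 data="Xg" -> buffer=??Xg????????? -> prefix_len=0
Fragment 2: offset=9 data="VEhp" -> buffer=??Xg?????VEhp -> prefix_len=0
Fragment 3: offset=0 data="dW" -> buffer=dWXg?????VEhp -> prefix_len=4
Fragment 4: offset=4 data="HRdSX" -> buffer=dWXgHRdSXVEhp -> prefix_len=13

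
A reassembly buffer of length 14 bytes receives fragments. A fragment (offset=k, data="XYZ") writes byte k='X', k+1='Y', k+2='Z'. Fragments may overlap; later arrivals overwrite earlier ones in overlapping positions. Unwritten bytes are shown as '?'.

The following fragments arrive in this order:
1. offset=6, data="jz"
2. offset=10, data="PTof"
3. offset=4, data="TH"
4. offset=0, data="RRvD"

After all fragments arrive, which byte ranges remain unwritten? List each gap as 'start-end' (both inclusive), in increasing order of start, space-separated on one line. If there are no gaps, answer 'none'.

Fragment 1: offset=6 len=2
Fragment 2: offset=10 len=4
Fragment 3: offset=4 len=2
Fragment 4: offset=0 len=4
Gaps: 8-9

Answer: 8-9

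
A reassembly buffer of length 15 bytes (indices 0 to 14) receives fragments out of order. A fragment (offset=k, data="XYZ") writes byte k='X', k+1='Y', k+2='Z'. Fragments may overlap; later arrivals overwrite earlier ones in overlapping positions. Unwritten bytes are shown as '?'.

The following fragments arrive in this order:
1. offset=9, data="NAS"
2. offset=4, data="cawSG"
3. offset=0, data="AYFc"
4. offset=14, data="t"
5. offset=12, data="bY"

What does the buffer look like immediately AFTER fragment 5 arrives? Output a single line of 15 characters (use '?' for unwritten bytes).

Fragment 1: offset=9 data="NAS" -> buffer=?????????NAS???
Fragment 2: offset=4 data="cawSG" -> buffer=????cawSGNAS???
Fragment 3: offset=0 data="AYFc" -> buffer=AYFccawSGNAS???
Fragment 4: offset=14 data="t" -> buffer=AYFccawSGNAS??t
Fragment 5: offset=12 data="bY" -> buffer=AYFccawSGNASbYt

Answer: AYFccawSGNASbYt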